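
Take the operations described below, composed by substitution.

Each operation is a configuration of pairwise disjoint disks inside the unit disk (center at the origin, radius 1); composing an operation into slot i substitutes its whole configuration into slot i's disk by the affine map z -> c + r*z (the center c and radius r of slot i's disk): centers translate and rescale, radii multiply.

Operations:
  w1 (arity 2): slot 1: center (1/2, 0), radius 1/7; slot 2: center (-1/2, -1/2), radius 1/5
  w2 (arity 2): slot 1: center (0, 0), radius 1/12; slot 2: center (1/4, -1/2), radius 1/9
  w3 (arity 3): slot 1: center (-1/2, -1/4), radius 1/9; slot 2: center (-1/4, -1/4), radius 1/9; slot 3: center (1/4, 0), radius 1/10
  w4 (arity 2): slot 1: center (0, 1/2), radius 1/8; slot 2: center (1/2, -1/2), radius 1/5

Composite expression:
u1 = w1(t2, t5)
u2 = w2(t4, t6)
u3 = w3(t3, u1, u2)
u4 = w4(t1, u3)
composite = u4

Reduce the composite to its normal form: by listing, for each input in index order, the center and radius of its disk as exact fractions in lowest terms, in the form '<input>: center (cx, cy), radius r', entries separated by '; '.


t1: center (0, 1/2), radius 1/8; t2: center (83/180, -11/20), radius 1/315; t3: center (2/5, -11/20), radius 1/45; t4: center (11/20, -1/2), radius 1/600; t5: center (79/180, -101/180), radius 1/225; t6: center (111/200, -51/100), radius 1/450

Only the slot chain above each t matters under w4; compose those maps.
for t1, the 1-step affine chain lands on center (0, 1/2), radius 1/8
for t3, the 2-step affine chain lands on center (2/5, -11/20), radius 1/45
for t2, the 3-step affine chain lands on center (83/180, -11/20), radius 1/315
for t5, the 3-step affine chain lands on center (79/180, -101/180), radius 1/225
for t4, the 3-step affine chain lands on center (11/20, -1/2), radius 1/600
for t6, the 3-step affine chain lands on center (111/200, -51/100), radius 1/450


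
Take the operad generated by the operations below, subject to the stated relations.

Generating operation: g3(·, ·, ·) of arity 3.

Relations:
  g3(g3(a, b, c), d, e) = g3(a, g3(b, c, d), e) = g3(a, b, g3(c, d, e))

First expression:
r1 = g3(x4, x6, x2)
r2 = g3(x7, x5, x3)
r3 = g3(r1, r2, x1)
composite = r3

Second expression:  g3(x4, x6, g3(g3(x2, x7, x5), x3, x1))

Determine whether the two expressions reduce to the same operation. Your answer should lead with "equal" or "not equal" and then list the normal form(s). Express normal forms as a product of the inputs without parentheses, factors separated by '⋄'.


In normal form, the first expression is x4 ⋄ x6 ⋄ x2 ⋄ x7 ⋄ x5 ⋄ x3 ⋄ x1
In normal form, the second expression is x4 ⋄ x6 ⋄ x2 ⋄ x7 ⋄ x5 ⋄ x3 ⋄ x1
Identical normal forms: equal.

equal: each reduces to x4 ⋄ x6 ⋄ x2 ⋄ x7 ⋄ x5 ⋄ x3 ⋄ x1


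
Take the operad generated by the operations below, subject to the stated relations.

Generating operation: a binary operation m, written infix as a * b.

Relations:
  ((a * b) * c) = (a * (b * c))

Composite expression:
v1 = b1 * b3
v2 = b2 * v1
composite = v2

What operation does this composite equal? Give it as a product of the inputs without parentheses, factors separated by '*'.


The m-tree's shape is irrelevant; the b-reading-order decides.
(b1 * b3) reduces to b1 * b3
(b2 * (b1 * b3)) reduces to b2 * b1 * b3

b2 * b1 * b3


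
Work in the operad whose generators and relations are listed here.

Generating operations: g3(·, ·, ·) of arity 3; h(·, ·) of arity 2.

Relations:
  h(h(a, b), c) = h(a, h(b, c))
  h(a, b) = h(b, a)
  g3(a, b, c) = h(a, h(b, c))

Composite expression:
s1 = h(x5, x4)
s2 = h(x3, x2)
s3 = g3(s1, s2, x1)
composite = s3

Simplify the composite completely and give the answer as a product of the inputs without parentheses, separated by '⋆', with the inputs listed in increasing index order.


Any arrangement under g3 is one operation, so sort the x-inputs.
h(x5, x4) flattens to x5 ⋆ x4
h(x3, x2) flattens to x3 ⋆ x2
g3(h(x5, x4), h(x3, x2), x1) flattens to x5 ⋆ x4 ⋆ x3 ⋆ x2 ⋆ x1
rearranged into index order: x1 ⋆ x2 ⋆ x3 ⋆ x4 ⋆ x5

x1 ⋆ x2 ⋆ x3 ⋆ x4 ⋆ x5


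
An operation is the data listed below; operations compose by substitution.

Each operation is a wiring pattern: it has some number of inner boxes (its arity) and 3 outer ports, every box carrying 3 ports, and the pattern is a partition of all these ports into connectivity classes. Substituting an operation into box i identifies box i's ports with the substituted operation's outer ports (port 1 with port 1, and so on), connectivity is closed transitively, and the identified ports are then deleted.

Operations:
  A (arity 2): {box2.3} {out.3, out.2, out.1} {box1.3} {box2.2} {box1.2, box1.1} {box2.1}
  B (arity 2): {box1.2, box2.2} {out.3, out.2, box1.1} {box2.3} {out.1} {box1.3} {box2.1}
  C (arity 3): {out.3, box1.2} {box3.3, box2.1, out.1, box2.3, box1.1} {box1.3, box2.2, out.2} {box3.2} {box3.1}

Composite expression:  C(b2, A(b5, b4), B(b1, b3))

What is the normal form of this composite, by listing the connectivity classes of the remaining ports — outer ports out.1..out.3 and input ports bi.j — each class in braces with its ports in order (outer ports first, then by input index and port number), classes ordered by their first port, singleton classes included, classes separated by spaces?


{out.1, out.2, b1.1, b2.1, b2.3} {out.3, b2.2} {b1.2, b3.2} {b1.3} {b3.1} {b3.3} {b4.1} {b4.2} {b4.3} {b5.1, b5.2} {b5.3}

Connectivity passes through glued C-boundaries; trace each wire chain.
composing A on (b5, b4), with out.j its own outer ports: {out.1, out.2, out.3} {b4.1} {b4.2} {b4.3} {b5.1, b5.2} {b5.3}
composing B on (b1, b3), with out.j its own outer ports: {out.1} {out.2, out.3, b1.1} {b1.2, b3.2} {b1.3} {b3.1} {b3.3}
composing C on (b2, b5, b4, b1, b3), with out.j its own outer ports: {out.1, out.2, b1.1, b2.1, b2.3} {out.3, b2.2} {b1.2, b3.2} {b1.3} {b3.1} {b3.3} {b4.1} {b4.2} {b4.3} {b5.1, b5.2} {b5.3}


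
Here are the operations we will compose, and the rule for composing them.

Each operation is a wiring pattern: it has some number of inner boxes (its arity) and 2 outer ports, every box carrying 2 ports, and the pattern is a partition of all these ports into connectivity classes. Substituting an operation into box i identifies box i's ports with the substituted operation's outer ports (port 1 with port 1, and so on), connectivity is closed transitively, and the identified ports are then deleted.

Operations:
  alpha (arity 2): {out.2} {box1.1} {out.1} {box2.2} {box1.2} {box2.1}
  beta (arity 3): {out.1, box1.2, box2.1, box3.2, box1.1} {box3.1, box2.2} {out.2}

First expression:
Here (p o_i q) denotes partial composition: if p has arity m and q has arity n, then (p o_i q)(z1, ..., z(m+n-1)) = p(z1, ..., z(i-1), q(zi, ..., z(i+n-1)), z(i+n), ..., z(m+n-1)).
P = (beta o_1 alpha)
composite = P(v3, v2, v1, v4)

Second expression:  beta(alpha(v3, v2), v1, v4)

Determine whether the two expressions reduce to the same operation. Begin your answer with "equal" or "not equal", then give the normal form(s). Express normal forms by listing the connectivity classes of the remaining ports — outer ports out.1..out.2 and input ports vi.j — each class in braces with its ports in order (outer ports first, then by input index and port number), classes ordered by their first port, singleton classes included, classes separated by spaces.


equal — both sides give {out.1, v1.1, v4.2} {out.2} {v1.2, v4.1} {v2.1} {v2.2} {v3.1} {v3.2}

In normal form, the first expression is {out.1, v1.1, v4.2} {out.2} {v1.2, v4.1} {v2.1} {v2.2} {v3.1} {v3.2}
In normal form, the second expression is {out.1, v1.1, v4.2} {out.2} {v1.2, v4.1} {v2.1} {v2.2} {v3.1} {v3.2}
Identical normal forms: equal.


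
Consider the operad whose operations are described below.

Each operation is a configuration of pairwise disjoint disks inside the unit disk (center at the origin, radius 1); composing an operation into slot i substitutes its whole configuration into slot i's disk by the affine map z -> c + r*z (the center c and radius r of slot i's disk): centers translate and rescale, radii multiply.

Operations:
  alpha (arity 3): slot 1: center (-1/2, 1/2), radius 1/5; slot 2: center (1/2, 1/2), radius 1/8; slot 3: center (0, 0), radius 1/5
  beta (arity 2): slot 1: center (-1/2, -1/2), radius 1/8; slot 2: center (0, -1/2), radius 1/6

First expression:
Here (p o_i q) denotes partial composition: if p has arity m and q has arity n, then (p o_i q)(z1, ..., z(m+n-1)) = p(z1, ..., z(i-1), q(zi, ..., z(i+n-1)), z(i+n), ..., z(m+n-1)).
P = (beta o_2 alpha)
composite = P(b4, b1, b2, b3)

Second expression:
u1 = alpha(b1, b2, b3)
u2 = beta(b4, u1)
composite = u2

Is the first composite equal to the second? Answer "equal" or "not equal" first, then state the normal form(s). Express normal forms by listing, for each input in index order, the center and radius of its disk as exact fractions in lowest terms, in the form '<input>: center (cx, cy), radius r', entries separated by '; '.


equal; the common form is b1: center (-1/12, -5/12), radius 1/30; b2: center (1/12, -5/12), radius 1/48; b3: center (0, -1/2), radius 1/30; b4: center (-1/2, -1/2), radius 1/8

The first expression, normalized: b1: center (-1/12, -5/12), radius 1/30; b2: center (1/12, -5/12), radius 1/48; b3: center (0, -1/2), radius 1/30; b4: center (-1/2, -1/2), radius 1/8
The second expression, normalized: b1: center (-1/12, -5/12), radius 1/30; b2: center (1/12, -5/12), radius 1/48; b3: center (0, -1/2), radius 1/30; b4: center (-1/2, -1/2), radius 1/8
Same normal form: equal.


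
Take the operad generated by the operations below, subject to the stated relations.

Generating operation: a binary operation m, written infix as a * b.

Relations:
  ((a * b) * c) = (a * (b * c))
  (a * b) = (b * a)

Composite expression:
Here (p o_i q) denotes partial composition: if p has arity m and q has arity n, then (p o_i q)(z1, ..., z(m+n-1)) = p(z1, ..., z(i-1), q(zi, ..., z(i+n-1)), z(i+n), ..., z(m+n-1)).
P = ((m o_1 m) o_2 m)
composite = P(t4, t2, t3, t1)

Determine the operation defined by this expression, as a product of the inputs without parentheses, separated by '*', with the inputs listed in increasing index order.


t1 * t2 * t3 * t4

Both nesting and order wash out for m; what remains is which t's occur.
(t2 * t3) unparenthesizes to t2 * t3
(t4 * (t2 * t3)) unparenthesizes to t4 * t2 * t3
((t4 * (t2 * t3)) * t1) unparenthesizes to t4 * t2 * t3 * t1
the factors in increasing index order: t1 * t2 * t3 * t4


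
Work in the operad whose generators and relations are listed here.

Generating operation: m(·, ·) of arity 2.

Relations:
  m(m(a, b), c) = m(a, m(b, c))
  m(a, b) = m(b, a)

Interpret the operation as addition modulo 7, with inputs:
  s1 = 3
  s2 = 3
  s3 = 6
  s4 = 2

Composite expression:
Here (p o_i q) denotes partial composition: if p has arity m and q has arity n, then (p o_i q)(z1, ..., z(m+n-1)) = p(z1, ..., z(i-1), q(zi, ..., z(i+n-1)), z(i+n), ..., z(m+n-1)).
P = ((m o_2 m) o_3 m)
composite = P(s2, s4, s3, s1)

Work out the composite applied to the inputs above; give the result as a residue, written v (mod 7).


0 (mod 7)


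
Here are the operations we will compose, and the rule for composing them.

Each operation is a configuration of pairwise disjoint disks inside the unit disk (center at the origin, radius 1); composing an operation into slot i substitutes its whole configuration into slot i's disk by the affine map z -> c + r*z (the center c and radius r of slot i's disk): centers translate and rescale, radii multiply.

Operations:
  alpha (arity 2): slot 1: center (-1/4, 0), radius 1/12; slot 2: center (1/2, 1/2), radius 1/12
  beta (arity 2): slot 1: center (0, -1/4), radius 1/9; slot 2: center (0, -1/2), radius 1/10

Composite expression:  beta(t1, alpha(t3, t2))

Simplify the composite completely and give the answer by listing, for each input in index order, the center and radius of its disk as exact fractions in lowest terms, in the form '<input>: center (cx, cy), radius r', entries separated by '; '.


t1: center (0, -1/4), radius 1/9; t2: center (1/20, -9/20), radius 1/120; t3: center (-1/40, -1/2), radius 1/120

Below beta, radii multiply path by path; the t-disk centers shift.
input t1: composing its 1 substitution step yields center (0, -1/4), radius 1/9
input t3: composing its 2 substitution steps yields center (-1/40, -1/2), radius 1/120
input t2: composing its 2 substitution steps yields center (1/20, -9/20), radius 1/120


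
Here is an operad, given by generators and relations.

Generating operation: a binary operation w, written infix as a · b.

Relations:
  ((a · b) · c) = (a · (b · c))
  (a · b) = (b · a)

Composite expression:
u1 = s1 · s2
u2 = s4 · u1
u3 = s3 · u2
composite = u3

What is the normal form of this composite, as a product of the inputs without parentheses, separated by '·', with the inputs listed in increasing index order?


s1 · s2 · s3 · s4

Both nesting and order wash out for w; what remains is which s's occur.
(s1 · s2) spells out as s1 · s2
(s4 · (s1 · s2)) spells out as s4 · s1 · s2
(s3 · (s4 · (s1 · s2))) spells out as s3 · s4 · s1 · s2
reordering the factors by index: s1 · s2 · s3 · s4


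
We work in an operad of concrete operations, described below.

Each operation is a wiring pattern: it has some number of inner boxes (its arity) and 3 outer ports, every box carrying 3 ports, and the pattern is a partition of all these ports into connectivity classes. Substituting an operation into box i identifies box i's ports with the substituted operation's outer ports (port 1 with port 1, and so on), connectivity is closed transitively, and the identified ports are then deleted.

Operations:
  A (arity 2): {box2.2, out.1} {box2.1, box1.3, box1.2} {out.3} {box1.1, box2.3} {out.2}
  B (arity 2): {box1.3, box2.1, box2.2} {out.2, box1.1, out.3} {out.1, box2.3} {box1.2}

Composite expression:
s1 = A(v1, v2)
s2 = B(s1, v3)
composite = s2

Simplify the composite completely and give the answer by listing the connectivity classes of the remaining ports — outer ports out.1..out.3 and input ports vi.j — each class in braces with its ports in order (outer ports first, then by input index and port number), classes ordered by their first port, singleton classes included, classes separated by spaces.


Two ports join when wires chain via B-identified ports.
the subtree at A composes to {out.1, v2.2} {out.2} {out.3} {v1.1, v2.3} {v1.2, v1.3, v2.1} on (v1, v2); out.j = own outer ports
the subtree at B composes to {out.1, v3.3} {out.2, out.3, v2.2} {v1.1, v2.3} {v1.2, v1.3, v2.1} {v3.1, v3.2} on (v1, v2, v3); out.j = own outer ports

{out.1, v3.3} {out.2, out.3, v2.2} {v1.1, v2.3} {v1.2, v1.3, v2.1} {v3.1, v3.2}


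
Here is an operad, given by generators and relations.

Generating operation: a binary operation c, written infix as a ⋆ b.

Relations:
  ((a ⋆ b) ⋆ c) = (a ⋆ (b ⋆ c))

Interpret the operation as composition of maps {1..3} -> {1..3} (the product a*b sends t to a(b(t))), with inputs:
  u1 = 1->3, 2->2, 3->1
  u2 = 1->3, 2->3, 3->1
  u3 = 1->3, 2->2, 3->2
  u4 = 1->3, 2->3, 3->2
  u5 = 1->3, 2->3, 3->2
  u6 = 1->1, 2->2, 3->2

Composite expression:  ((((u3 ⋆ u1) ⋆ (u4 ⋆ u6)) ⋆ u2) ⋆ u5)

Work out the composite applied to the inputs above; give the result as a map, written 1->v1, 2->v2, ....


1->3, 2->3, 3->3

(u3 ⋆ u1) = 1->2, 2->2, 3->3
(u4 ⋆ u6) = 1->3, 2->3, 3->3
((u3 ⋆ u1) ⋆ (u4 ⋆ u6)) = 1->3, 2->3, 3->3
(((u3 ⋆ u1) ⋆ (u4 ⋆ u6)) ⋆ u2) = 1->3, 2->3, 3->3
((((u3 ⋆ u1) ⋆ (u4 ⋆ u6)) ⋆ u2) ⋆ u5) = 1->3, 2->3, 3->3


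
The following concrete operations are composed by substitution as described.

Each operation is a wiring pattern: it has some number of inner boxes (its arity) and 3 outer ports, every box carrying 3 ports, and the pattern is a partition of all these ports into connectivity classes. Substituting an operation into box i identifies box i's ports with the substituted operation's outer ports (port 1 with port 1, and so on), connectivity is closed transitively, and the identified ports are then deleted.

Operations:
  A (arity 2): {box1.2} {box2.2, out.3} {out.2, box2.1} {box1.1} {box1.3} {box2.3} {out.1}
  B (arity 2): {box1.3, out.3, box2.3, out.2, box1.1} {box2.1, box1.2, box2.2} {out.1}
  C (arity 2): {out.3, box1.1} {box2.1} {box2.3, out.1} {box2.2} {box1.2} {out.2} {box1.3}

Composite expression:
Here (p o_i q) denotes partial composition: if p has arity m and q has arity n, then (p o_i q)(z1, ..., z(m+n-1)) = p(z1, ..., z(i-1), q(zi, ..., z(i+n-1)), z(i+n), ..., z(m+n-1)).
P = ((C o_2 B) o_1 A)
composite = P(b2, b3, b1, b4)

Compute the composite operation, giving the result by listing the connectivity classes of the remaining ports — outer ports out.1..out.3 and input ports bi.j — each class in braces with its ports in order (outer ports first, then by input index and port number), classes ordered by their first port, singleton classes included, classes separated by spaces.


After gluing at C, chains via deleted ports link the b-ports.
after A, the pattern on (b2, b3) reads {out.1} {out.2, b3.1} {out.3, b3.2} {b2.1} {b2.2} {b2.3} {b3.3} (out.j = its outer ports)
after B, the pattern on (b1, b4) reads {out.1} {out.2, out.3, b1.1, b1.3, b4.3} {b1.2, b4.1, b4.2} (out.j = its outer ports)
after C, the pattern on (b2, b3, b1, b4) reads {out.1, b1.1, b1.3, b4.3} {out.2} {out.3} {b1.2, b4.1, b4.2} {b2.1} {b2.2} {b2.3} {b3.1} {b3.2} {b3.3} (out.j = its outer ports)

{out.1, b1.1, b1.3, b4.3} {out.2} {out.3} {b1.2, b4.1, b4.2} {b2.1} {b2.2} {b2.3} {b3.1} {b3.2} {b3.3}


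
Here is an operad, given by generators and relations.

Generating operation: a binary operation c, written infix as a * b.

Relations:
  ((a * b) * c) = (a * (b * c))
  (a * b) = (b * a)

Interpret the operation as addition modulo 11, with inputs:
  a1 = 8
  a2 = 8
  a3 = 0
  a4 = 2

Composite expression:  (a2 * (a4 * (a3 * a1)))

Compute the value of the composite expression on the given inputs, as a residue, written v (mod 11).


(a3 * a1) = 8
(a4 * (a3 * a1)) = 10
(a2 * (a4 * (a3 * a1))) = 7

7 (mod 11)


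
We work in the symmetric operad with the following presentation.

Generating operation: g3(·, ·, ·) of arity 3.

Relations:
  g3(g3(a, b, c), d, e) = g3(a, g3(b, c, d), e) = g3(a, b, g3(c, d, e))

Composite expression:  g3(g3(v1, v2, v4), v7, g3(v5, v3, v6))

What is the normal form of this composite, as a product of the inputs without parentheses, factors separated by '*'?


v1 * v2 * v4 * v7 * v5 * v3 * v6

Key point: g3 is associative — brackets drop, the v-order remains.
g3(v1, v2, v4) flattens to v1 * v2 * v4
g3(v5, v3, v6) flattens to v5 * v3 * v6
g3(g3(v1, v2, v4), v7, g3(v5, v3, v6)) flattens to v1 * v2 * v4 * v7 * v5 * v3 * v6


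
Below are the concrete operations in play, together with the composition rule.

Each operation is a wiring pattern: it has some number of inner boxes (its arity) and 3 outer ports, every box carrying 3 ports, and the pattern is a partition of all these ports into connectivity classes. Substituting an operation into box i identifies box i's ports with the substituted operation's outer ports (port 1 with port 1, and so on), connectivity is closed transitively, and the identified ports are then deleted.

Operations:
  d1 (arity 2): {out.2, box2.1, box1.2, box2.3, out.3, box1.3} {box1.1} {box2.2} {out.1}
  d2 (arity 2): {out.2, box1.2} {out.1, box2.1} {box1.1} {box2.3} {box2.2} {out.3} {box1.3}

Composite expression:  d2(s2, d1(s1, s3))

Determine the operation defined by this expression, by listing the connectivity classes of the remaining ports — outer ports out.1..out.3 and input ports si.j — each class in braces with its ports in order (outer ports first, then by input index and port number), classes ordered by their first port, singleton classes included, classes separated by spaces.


{out.1} {out.2, s2.2} {out.3} {s1.1} {s1.2, s1.3, s3.1, s3.3} {s2.1} {s2.3} {s3.2}

Substituting into d2 glues patterns; closure does the rest.
the subtree at d1 composes to {out.1} {out.2, out.3, s1.2, s1.3, s3.1, s3.3} {s1.1} {s3.2} on (s1, s3); out.j = own outer ports
the subtree at d2 composes to {out.1} {out.2, s2.2} {out.3} {s1.1} {s1.2, s1.3, s3.1, s3.3} {s2.1} {s2.3} {s3.2} on (s2, s1, s3); out.j = own outer ports


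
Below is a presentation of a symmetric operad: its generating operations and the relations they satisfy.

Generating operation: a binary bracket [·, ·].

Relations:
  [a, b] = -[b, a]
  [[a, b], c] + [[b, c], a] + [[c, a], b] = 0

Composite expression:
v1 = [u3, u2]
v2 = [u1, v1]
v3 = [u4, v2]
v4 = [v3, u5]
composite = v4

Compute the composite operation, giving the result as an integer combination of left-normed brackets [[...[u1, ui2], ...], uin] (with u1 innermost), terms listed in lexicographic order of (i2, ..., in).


[[[[u1, u2], u3], u4], u5] - [[[[u1, u3], u2], u4], u5]

Left-normed coefficients sit on the u1-initial expansion words.
Composite bracket: [[u4, [u1, [u3, u2]]], u5]
Each bracket splits as ab - ba, giving 16 signed words (2^4 = 16).
The u1-initial words carry the normal form:
  word u1u2u3u4u5 has sign +1, contributing +[[[[u1, u2], u3], u4], u5]
  word u1u3u2u4u5 has sign -1, contributing -[[[[u1, u3], u2], u4], u5]


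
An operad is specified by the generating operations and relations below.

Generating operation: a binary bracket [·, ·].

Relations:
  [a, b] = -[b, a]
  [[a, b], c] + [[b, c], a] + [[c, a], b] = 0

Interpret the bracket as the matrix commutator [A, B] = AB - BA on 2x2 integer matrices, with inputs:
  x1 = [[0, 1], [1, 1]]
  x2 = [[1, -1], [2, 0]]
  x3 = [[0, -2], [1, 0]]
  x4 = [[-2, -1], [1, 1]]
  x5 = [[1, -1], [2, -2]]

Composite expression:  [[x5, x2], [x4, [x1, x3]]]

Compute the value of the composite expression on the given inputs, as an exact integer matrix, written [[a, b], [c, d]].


[x5, x2] = [[0, -2], [-4, 0]]
[x1, x3] = [[3, 2], [1, -3]]
[x4, [x1, x3]] = [[-3, 0], [9, 3]]
[[x5, x2], [x4, [x1, x3]]] = [[-18, -12], [24, 18]]

[[-18, -12], [24, 18]]


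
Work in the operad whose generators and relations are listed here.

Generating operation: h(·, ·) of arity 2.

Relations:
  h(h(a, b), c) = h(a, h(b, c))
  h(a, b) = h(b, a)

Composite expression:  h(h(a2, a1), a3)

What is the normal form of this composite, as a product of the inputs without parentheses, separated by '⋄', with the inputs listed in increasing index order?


a1 ⋄ a2 ⋄ a3

Reordering under h is free, so list the a-inputs canonically.
h(a2, a1) flattens to a2 ⋄ a1
h(h(a2, a1), a3) flattens to a2 ⋄ a1 ⋄ a3
the factors in increasing index order: a1 ⋄ a2 ⋄ a3


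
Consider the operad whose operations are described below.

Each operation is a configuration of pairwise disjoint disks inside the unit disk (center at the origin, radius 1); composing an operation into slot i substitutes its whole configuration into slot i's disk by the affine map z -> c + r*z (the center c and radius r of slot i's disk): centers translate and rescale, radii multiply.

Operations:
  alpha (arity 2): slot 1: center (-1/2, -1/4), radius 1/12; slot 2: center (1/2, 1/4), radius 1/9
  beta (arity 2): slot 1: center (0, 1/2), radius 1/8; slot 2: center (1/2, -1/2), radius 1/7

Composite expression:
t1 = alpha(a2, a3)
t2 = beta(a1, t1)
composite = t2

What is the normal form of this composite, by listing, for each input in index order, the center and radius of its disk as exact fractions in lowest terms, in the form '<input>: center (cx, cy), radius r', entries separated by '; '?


Affine substitution under beta: radii multiply and a-centers shift.
a1: after 1 affine step, its disk has center (0, 1/2), radius 1/8
a2: after 2 affine steps, its disk has center (3/7, -15/28), radius 1/84
a3: after 2 affine steps, its disk has center (4/7, -13/28), radius 1/63

a1: center (0, 1/2), radius 1/8; a2: center (3/7, -15/28), radius 1/84; a3: center (4/7, -13/28), radius 1/63


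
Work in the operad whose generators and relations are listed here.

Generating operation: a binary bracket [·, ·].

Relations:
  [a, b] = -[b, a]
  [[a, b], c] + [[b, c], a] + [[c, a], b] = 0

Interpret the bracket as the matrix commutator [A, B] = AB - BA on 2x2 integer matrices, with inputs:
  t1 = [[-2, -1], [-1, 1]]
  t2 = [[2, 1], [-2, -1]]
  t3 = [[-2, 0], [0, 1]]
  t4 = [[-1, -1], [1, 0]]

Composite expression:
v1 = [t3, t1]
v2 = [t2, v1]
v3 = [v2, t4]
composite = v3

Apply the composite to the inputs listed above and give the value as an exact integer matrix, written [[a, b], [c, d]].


[t3, t1] = [[0, 3], [-3, 0]]
[t2, [t3, t1]] = [[3, 9], [9, -3]]
[[t2, [t3, t1]], t4] = [[18, 3], [-15, -18]]

[[18, 3], [-15, -18]]


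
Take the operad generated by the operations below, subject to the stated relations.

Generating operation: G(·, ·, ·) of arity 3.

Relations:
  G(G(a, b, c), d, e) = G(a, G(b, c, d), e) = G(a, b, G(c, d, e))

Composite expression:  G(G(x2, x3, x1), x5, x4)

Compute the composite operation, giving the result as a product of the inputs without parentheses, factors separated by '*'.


The G-tree's shape is irrelevant; the x-reading-order decides.
G(x2, x3, x1) unparenthesizes to x2 * x3 * x1
G(G(x2, x3, x1), x5, x4) unparenthesizes to x2 * x3 * x1 * x5 * x4

x2 * x3 * x1 * x5 * x4


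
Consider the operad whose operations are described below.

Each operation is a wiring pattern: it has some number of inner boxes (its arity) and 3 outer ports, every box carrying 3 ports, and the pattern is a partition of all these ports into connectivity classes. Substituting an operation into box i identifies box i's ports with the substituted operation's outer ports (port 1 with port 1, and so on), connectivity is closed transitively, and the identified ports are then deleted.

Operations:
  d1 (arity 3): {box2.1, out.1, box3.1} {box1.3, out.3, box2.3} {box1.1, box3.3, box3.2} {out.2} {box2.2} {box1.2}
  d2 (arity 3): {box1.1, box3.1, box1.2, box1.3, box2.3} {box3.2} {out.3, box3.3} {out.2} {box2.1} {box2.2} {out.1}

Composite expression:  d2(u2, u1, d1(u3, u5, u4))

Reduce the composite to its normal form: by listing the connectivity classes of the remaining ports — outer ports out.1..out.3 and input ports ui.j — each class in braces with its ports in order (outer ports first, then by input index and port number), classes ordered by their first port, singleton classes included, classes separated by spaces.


{out.1} {out.2} {out.3, u3.3, u5.3} {u1.1} {u1.2} {u1.3, u2.1, u2.2, u2.3, u4.1, u5.1} {u3.1, u4.2, u4.3} {u3.2} {u5.2}

After gluing at d2, chains via deleted ports link the u-ports.
through d1, on inputs (u3, u5, u4): {out.1, u4.1, u5.1} {out.2} {out.3, u3.3, u5.3} {u3.1, u4.2, u4.3} {u3.2} {u5.2} (out.j = stage outer ports)
through d2, on inputs (u2, u1, u3, u5, u4): {out.1} {out.2} {out.3, u3.3, u5.3} {u1.1} {u1.2} {u1.3, u2.1, u2.2, u2.3, u4.1, u5.1} {u3.1, u4.2, u4.3} {u3.2} {u5.2} (out.j = stage outer ports)


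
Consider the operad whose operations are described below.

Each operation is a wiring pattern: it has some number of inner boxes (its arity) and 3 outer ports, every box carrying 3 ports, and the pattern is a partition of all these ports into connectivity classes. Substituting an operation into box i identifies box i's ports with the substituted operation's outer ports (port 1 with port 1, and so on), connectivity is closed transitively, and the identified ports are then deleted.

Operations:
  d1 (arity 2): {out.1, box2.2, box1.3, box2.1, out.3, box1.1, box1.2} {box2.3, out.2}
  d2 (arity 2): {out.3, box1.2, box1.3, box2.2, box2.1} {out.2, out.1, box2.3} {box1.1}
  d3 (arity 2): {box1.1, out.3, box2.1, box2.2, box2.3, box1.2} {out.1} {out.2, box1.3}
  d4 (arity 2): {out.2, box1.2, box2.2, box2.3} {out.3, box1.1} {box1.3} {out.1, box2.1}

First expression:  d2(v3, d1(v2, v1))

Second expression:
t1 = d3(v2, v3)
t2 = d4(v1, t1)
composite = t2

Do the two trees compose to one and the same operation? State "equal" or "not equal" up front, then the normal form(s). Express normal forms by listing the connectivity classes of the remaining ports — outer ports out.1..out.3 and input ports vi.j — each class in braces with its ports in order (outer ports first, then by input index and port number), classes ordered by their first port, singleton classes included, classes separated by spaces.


The first expression, normalized: {out.1, out.2, out.3, v1.1, v1.2, v1.3, v2.1, v2.2, v2.3, v3.2, v3.3} {v3.1}
The second expression, normalized: {out.1} {out.2, v1.2, v2.1, v2.2, v2.3, v3.1, v3.2, v3.3} {out.3, v1.1} {v1.3}
Distinct normal forms: not equal.

not equal: they reduce to {out.1, out.2, out.3, v1.1, v1.2, v1.3, v2.1, v2.2, v2.3, v3.2, v3.3} {v3.1} and {out.1} {out.2, v1.2, v2.1, v2.2, v2.3, v3.1, v3.2, v3.3} {out.3, v1.1} {v1.3}


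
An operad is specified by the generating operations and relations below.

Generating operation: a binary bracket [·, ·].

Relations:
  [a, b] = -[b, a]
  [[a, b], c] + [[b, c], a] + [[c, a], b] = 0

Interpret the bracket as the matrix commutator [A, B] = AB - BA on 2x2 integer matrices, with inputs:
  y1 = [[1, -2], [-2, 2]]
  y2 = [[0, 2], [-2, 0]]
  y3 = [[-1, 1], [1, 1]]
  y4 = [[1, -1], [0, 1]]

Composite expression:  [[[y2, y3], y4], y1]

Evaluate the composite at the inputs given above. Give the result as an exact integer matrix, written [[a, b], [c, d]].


[[16, -24], [16, -16]]

[y2, y3] = [[4, 4], [4, -4]]
[[y2, y3], y4] = [[4, -8], [0, -4]]
[[[y2, y3], y4], y1] = [[16, -24], [16, -16]]


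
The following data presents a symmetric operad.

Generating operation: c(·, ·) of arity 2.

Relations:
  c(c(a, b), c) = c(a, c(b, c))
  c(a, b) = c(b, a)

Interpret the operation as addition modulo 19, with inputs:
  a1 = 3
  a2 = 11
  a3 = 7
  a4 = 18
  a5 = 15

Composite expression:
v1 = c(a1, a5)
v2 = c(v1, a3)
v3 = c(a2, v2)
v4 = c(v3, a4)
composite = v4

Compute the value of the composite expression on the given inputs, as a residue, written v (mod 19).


c(a1, a5) = 18
c(c(a1, a5), a3) = 6
c(a2, c(c(a1, a5), a3)) = 17
c(c(a2, c(c(a1, a5), a3)), a4) = 16

16 (mod 19)


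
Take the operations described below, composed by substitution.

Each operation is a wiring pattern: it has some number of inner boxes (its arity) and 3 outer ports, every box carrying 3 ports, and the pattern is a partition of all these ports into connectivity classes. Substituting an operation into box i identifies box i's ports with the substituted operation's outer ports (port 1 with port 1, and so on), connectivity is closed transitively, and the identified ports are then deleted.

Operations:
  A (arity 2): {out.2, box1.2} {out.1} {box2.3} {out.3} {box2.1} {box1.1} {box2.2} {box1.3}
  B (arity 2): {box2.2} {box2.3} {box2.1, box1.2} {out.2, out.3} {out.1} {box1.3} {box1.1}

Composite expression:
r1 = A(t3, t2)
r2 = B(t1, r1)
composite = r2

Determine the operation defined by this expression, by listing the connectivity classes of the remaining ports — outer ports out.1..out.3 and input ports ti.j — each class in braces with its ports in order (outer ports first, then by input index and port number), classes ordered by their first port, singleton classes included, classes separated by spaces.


{out.1} {out.2, out.3} {t1.1} {t1.2} {t1.3} {t2.1} {t2.2} {t2.3} {t3.1} {t3.2} {t3.3}


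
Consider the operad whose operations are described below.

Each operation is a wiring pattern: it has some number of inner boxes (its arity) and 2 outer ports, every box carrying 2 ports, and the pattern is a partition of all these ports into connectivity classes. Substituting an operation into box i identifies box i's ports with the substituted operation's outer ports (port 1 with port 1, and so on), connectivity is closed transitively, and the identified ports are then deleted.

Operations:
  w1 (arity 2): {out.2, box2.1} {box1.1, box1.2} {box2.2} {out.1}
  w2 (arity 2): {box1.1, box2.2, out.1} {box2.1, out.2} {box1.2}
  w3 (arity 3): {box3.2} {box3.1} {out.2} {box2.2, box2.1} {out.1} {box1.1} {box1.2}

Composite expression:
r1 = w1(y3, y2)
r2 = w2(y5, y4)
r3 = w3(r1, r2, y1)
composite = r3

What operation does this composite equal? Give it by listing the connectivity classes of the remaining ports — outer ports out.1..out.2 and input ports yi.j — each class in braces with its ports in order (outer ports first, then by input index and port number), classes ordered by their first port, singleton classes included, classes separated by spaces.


Two ports join when wires chain via w3-identified ports.
stage w1: inputs (y3, y2), connectivity {out.1} {out.2, y2.1} {y2.2} {y3.1, y3.2}, out.j its boundary
stage w2: inputs (y5, y4), connectivity {out.1, y4.2, y5.1} {out.2, y4.1} {y5.2}, out.j its boundary
stage w3: inputs (y3, y2, y5, y4, y1), connectivity {out.1} {out.2} {y1.1} {y1.2} {y2.1} {y2.2} {y3.1, y3.2} {y4.1, y4.2, y5.1} {y5.2}, out.j its boundary

{out.1} {out.2} {y1.1} {y1.2} {y2.1} {y2.2} {y3.1, y3.2} {y4.1, y4.2, y5.1} {y5.2}


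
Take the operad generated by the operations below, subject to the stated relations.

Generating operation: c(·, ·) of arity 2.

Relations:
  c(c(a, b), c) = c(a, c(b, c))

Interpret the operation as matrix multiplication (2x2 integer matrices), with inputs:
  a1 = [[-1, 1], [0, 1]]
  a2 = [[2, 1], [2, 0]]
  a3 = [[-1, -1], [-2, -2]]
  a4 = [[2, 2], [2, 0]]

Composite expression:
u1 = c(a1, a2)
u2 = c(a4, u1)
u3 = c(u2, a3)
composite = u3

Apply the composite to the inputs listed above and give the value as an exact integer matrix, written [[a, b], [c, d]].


c(a1, a2) = [[0, -1], [2, 0]]
c(a4, c(a1, a2)) = [[4, -2], [0, -2]]
c(c(a4, c(a1, a2)), a3) = [[0, 0], [4, 4]]

[[0, 0], [4, 4]]


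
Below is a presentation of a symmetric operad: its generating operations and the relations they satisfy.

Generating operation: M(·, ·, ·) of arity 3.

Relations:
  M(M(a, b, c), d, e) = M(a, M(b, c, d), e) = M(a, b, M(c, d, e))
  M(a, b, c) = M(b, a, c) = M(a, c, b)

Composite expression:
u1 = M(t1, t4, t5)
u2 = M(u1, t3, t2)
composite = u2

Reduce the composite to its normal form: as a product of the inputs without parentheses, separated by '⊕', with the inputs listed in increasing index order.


Both nesting and order wash out for M; what remains is which t's occur.
M(t1, t4, t5) collapses to t1 ⊕ t4 ⊕ t5
M(M(t1, t4, t5), t3, t2) collapses to t1 ⊕ t4 ⊕ t5 ⊕ t3 ⊕ t2
reordering the factors by index: t1 ⊕ t2 ⊕ t3 ⊕ t4 ⊕ t5

t1 ⊕ t2 ⊕ t3 ⊕ t4 ⊕ t5


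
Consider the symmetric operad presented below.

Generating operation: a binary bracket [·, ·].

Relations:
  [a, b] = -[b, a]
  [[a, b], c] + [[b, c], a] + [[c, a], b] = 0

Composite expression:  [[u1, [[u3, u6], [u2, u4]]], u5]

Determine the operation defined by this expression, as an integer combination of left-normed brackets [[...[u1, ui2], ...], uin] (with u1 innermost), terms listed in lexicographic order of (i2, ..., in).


-[[[[[u1, u2], u4], u3], u6], u5] + [[[[[u1, u2], u4], u6], u3], u5] + [[[[[u1, u3], u6], u2], u4], u5] - [[[[[u1, u3], u6], u4], u2], u5] + [[[[[u1, u4], u2], u3], u6], u5] - [[[[[u1, u4], u2], u6], u3], u5] - [[[[[u1, u6], u3], u2], u4], u5] + [[[[[u1, u6], u3], u4], u2], u5]

Expand each bracket as ab - ba; the u1-initial words give the coefficients.
Composite bracket: [[u1, [[u3, u6], [u2, u4]]], u5]
Expanding via [a, b] = ab - ba: 32 signed words (2^5 = 32).
Coefficients come from the u1-initial words:
  word u1u2u4u3u6u5 has sign -1, contributing -[[[[[u1, u2], u4], u3], u6], u5]
  word u1u2u4u6u3u5 has sign +1, contributing +[[[[[u1, u2], u4], u6], u3], u5]
  word u1u3u6u2u4u5 has sign +1, contributing +[[[[[u1, u3], u6], u2], u4], u5]
  word u1u3u6u4u2u5 has sign -1, contributing -[[[[[u1, u3], u6], u4], u2], u5]
  word u1u4u2u3u6u5 has sign +1, contributing +[[[[[u1, u4], u2], u3], u6], u5]
  word u1u4u2u6u3u5 has sign -1, contributing -[[[[[u1, u4], u2], u6], u3], u5]
  word u1u6u3u2u4u5 has sign -1, contributing -[[[[[u1, u6], u3], u2], u4], u5]
  word u1u6u3u4u2u5 has sign +1, contributing +[[[[[u1, u6], u3], u4], u2], u5]


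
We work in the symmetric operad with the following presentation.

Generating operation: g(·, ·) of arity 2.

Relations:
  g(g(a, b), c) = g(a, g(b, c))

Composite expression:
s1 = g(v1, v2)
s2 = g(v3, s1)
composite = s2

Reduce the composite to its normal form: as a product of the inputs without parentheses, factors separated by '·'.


Associativity of g dissolves the nesting; only the v-input order survives.
g(v1, v2) linearizes to v1 · v2
g(v3, g(v1, v2)) linearizes to v3 · v1 · v2

v3 · v1 · v2


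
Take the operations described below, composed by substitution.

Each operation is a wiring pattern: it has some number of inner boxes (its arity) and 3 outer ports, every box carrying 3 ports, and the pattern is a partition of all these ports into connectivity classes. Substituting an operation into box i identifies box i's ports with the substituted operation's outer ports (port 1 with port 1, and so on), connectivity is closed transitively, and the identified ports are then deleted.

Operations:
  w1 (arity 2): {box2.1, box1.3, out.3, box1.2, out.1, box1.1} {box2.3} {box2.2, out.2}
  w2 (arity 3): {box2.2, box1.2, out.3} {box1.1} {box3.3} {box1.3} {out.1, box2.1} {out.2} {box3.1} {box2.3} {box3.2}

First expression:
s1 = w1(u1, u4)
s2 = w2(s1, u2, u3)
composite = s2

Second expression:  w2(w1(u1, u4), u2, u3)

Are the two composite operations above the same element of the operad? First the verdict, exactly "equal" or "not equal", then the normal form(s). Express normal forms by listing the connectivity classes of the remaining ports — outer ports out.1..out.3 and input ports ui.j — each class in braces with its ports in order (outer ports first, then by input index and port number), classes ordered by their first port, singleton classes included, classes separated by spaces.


Reducing the first expression gives {out.1, u2.1} {out.2} {out.3, u2.2, u4.2} {u1.1, u1.2, u1.3, u4.1} {u2.3} {u3.1} {u3.2} {u3.3} {u4.3}
Reducing the second expression gives {out.1, u2.1} {out.2} {out.3, u2.2, u4.2} {u1.1, u1.2, u1.3, u4.1} {u2.3} {u3.1} {u3.2} {u3.3} {u4.3}
The forms coincide; equal.

equal; the common form is {out.1, u2.1} {out.2} {out.3, u2.2, u4.2} {u1.1, u1.2, u1.3, u4.1} {u2.3} {u3.1} {u3.2} {u3.3} {u4.3}


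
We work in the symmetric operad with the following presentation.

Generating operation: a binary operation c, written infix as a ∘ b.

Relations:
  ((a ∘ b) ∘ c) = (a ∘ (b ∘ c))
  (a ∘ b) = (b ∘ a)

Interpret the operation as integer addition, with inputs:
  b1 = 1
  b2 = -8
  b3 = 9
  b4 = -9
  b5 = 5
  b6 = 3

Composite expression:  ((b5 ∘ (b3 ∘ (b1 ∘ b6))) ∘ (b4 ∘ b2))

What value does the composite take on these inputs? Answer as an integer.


1


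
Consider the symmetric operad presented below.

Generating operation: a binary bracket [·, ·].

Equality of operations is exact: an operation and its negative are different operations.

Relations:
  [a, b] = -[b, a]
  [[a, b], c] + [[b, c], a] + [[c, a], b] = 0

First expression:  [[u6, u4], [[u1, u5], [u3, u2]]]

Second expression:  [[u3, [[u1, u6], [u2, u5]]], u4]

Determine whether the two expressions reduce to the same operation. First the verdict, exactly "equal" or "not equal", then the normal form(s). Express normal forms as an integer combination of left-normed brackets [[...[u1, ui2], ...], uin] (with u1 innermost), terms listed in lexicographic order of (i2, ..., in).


not equal: they reduce to -[[[[[u1, u5], u2], u3], u4], u6] + [[[[[u1, u5], u2], u3], u6], u4] + [[[[[u1, u5], u3], u2], u4], u6] - [[[[[u1, u5], u3], u2], u6], u4] and -[[[[[u1, u6], u2], u5], u3], u4] + [[[[[u1, u6], u5], u2], u3], u4]

Normal form of the first expression: -[[[[[u1, u5], u2], u3], u4], u6] + [[[[[u1, u5], u2], u3], u6], u4] + [[[[[u1, u5], u3], u2], u4], u6] - [[[[[u1, u5], u3], u2], u6], u4]
Normal form of the second expression: -[[[[[u1, u6], u2], u5], u3], u4] + [[[[[u1, u6], u5], u2], u3], u4]
Distinct normal forms: not equal.


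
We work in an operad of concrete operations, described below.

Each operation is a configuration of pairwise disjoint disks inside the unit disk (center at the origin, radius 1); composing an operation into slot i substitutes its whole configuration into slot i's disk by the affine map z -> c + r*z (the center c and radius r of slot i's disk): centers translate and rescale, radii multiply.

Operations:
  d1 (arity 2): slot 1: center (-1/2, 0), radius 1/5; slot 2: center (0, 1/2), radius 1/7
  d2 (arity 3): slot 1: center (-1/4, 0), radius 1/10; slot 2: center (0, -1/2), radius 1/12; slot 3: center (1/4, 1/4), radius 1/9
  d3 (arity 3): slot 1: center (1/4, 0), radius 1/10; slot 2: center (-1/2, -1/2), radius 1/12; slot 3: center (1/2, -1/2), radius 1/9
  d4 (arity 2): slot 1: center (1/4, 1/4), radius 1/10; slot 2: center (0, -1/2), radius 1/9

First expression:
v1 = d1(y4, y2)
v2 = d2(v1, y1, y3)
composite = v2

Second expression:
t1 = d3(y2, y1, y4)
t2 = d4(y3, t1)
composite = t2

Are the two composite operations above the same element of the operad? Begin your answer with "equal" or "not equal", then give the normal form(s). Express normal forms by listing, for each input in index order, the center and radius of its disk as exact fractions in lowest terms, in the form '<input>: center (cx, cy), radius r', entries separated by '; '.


not equal; the first gives y1: center (0, -1/2), radius 1/12; y2: center (-1/4, 1/20), radius 1/70; y3: center (1/4, 1/4), radius 1/9; y4: center (-3/10, 0), radius 1/50 and the second y1: center (-1/18, -5/9), radius 1/108; y2: center (1/36, -1/2), radius 1/90; y3: center (1/4, 1/4), radius 1/10; y4: center (1/18, -5/9), radius 1/81

Normal form of the first expression: y1: center (0, -1/2), radius 1/12; y2: center (-1/4, 1/20), radius 1/70; y3: center (1/4, 1/4), radius 1/9; y4: center (-3/10, 0), radius 1/50
Normal form of the second expression: y1: center (-1/18, -5/9), radius 1/108; y2: center (1/36, -1/2), radius 1/90; y3: center (1/4, 1/4), radius 1/10; y4: center (1/18, -5/9), radius 1/81
Distinct normal forms: not equal.
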